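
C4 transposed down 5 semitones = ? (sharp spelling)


C4: chromatic position 0 in octave 4 → absolute = 4×12 + 0 = 48
Transpose down 5: 48 - 5 = 43
43 = 3×12 + 7 → G in octave 3
Result = G3


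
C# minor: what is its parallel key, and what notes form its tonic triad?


Parallel keys share the same tonic but differ in mode
C# minor → parallel is C# major
Tonic triad of C# major = C# E# G#
= C# major; triad = C# E# G#


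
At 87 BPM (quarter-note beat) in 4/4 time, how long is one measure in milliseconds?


Solution.
Quarter-note beat duration = 60000 / 87 ms
Beats per measure (4/4) = 4
One measure = 4 × 60000 / 87 = 240000 / 87 ms
= 2758.6 ms


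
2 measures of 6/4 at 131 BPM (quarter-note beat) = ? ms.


Solution.
Quarter-note beat duration = 60000 / 131 ms
Beats per measure (6/4) = 6
One measure = 6 × 60000 / 131 = 360000 / 131 ms
2 measures = 2 × 360000 / 131 = 720000 / 131
= 5496.2 ms


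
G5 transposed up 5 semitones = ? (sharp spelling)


G5: chromatic position 7 in octave 5 → absolute = 5×12 + 7 = 67
Transpose up 5: 67 + 5 = 72
72 = 6×12 + 0 → C in octave 6
Result = C6


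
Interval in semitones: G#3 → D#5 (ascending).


Absolute semitone position = octave×12 + chromatic position
G#3: 3×12 + 8 = 44
D#5: 5×12 + 3 = 63
Difference = 63 - 44 = 19
= 19 semitones


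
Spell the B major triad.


Let's work it out.
Major triad = root + major 3rd (4 semitones) + perfect 5th (7 semitones)
A triad on B stacks thirds, so the chord tones use letter names B-D-F
Root: B
Major 3rd above B: D#
Perfect 5th above B: F#
Chord = B D# F#


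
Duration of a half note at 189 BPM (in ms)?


One quarter-note beat = 60000 / BPM = 60000 / 189 ms
Half note = 2 × quarter note
Duration = 2 × 60000 / 189 = 120000 / 189
= 634.9 ms


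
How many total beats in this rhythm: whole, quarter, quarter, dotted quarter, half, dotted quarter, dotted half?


Step by step:
Beat values:
  whole = 4 beats
  quarter = 1 beat
  quarter = 1 beat
  dotted quarter = 1.5 beats
  half = 2 beats
  dotted quarter = 1.5 beats
  dotted half = 3 beats
Sum = 4 + 1 + 1 + 1.5 + 2 + 1.5 + 3
= 14 beats


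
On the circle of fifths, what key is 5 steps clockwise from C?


Each clockwise step on the circle of fifths moves up a perfect 5th
From C: C → G → D → A → E → B
= B


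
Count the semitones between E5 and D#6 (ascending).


Solution.
Absolute semitone position = octave×12 + chromatic position
E5: 5×12 + 4 = 64
D#6: 6×12 + 3 = 75
Difference = 75 - 64 = 11
= 11 semitones


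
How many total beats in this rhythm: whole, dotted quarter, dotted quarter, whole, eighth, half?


Step by step:
Beat values:
  whole = 4 beats
  dotted quarter = 1.5 beats
  dotted quarter = 1.5 beats
  whole = 4 beats
  eighth = 0.5 beats
  half = 2 beats
Sum = 4 + 1.5 + 1.5 + 4 + 0.5 + 2
= 13.5 beats


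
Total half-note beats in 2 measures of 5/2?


Solution.
Time signature 5/2: the bottom number 2 means the half note gets one count
The top number 5 means 5 half-note beats per measure
Total = 5 × 2 measures
= 10 half-note beats


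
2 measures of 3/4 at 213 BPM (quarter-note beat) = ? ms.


Let's work it out.
Quarter-note beat duration = 60000 / 213 ms
Beats per measure (3/4) = 3
One measure = 3 × 60000 / 213 = 180000 / 213 ms
2 measures = 2 × 180000 / 213 = 360000 / 213
= 1690.1 ms


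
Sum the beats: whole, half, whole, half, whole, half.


Beat values:
  whole = 4 beats
  half = 2 beats
  whole = 4 beats
  half = 2 beats
  whole = 4 beats
  half = 2 beats
Sum = 4 + 2 + 4 + 2 + 4 + 2
= 18 beats


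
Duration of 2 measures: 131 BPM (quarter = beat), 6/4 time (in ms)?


Quarter-note beat duration = 60000 / 131 ms
Beats per measure (6/4) = 6
One measure = 6 × 60000 / 131 = 360000 / 131 ms
2 measures = 2 × 360000 / 131 = 720000 / 131
= 5496.2 ms


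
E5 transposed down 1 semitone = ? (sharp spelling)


Working:
E5: chromatic position 4 in octave 5 → absolute = 5×12 + 4 = 64
Transpose down 1: 64 - 1 = 63
63 = 5×12 + 3 → D# in octave 5
Result = D#5


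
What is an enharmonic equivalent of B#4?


Working:
Enharmonic notes sound the same pitch but are spelled with different letter names
B# and C name the same pitch class
Octave numbers change at C, so B#4 = C5
= C5


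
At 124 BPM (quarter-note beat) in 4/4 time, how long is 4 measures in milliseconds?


Step by step:
Quarter-note beat duration = 60000 / 124 ms
Beats per measure (4/4) = 4
One measure = 4 × 60000 / 124 = 240000 / 124 ms
4 measures = 4 × 240000 / 124 = 960000 / 124
= 7741.9 ms


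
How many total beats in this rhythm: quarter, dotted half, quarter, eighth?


Step by step:
Beat values:
  quarter = 1 beat
  dotted half = 3 beats
  quarter = 1 beat
  eighth = 0.5 beats
Sum = 1 + 3 + 1 + 0.5
= 5.5 beats


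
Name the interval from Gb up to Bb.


Working:
Letter names: G → B spans 3 letter names → a 3rd
Semitones: Gb → Bb = 4 half-steps
A 3rd of 4 semitones is a major 3rd
= major 3rd


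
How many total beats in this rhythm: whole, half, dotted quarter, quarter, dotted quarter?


Reasoning:
Beat values:
  whole = 4 beats
  half = 2 beats
  dotted quarter = 1.5 beats
  quarter = 1 beat
  dotted quarter = 1.5 beats
Sum = 4 + 2 + 1.5 + 1 + 1.5
= 10 beats


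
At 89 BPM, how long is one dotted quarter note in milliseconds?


One quarter-note beat = 60000 / BPM = 60000 / 89 ms
Dotted quarter note = 3/2 × quarter note
Duration = 3/2 × 60000 / 89 = 90000 / 89
= 1011.2 ms


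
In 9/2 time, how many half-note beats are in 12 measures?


Let's work it out.
Time signature 9/2: the bottom number 2 means the half note gets one count
The top number 9 means 9 half-note beats per measure
Total = 9 × 12 measures
= 108 half-note beats


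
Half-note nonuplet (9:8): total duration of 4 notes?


Solution.
Nonuplet: 9 notes occupy the space of 8 half notes
Space = 8 × 2 = 16 beats
Each nonuplet note = 16 / 9 = 16/9 beats
4 notes = 4 × 16/9 = 64/9
= 64/9 beats


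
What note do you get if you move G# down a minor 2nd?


Step by step:
minor 2nd: 2 letter names, 1 semitones
Letter: G - 1 → F
Pitch: G# - 1 semitones, spelled as an F → F##
= F##


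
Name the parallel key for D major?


Working:
Parallel keys share the same tonic but differ in mode
D major → parallel is D minor
= D minor


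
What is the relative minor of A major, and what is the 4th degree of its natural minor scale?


Working:
The relative minor shares the major's key signature and starts on its 6th degree
6th degree = a major 6th above the tonic; a major 6th above A is F#
→ relative minor of A major is F# minor
F# natural minor scale: F# G# A B C# D E
= F# minor; 4th degree = B


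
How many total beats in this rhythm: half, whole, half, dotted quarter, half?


Working:
Beat values:
  half = 2 beats
  whole = 4 beats
  half = 2 beats
  dotted quarter = 1.5 beats
  half = 2 beats
Sum = 2 + 4 + 2 + 1.5 + 2
= 11.5 beats


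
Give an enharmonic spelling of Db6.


Enharmonic notes sound the same pitch but are spelled with different letter names
Db and C# name the same pitch class
= C#6


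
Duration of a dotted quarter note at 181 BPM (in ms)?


Step by step:
One quarter-note beat = 60000 / BPM = 60000 / 181 ms
Dotted quarter note = 3/2 × quarter note
Duration = 3/2 × 60000 / 181 = 90000 / 181
= 497.2 ms


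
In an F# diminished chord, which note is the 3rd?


Let's work it out.
Diminished triad = root + minor 3rd (3 semitones) + diminished 5th (6 semitones)
A triad on F# stacks thirds, so the chord tones use letter names F-A-C
Root: F#
Minor 3rd above F#: A
Diminished 5th above F#: C
The 3rd = A


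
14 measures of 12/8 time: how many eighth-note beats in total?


Step by step:
Time signature 12/8: the bottom number 8 means the eighth note gets one count
The top number 12 means 12 eighth-note beats per measure
Total = 12 × 14 measures
= 168 eighth-note beats


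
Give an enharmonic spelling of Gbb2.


Solution.
Enharmonic notes sound the same pitch but are spelled with different letter names
Gbb and F name the same pitch class
= F2


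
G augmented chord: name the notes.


Reasoning:
Augmented triad = root + major 3rd (4 semitones) + augmented 5th (8 semitones)
A triad on G stacks thirds, so the chord tones use letter names G-B-D
Root: G
Major 3rd above G: B
Augmented 5th above G: D#
Chord = G B D#


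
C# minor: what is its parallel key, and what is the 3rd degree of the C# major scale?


Working:
Parallel keys share the same tonic but differ in mode
C# minor → parallel is C# major
C# major scale: C# D# E# F# G# A# B#
= C# major; 3rd degree = E#


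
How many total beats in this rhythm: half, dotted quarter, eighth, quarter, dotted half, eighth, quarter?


Working:
Beat values:
  half = 2 beats
  dotted quarter = 1.5 beats
  eighth = 0.5 beats
  quarter = 1 beat
  dotted half = 3 beats
  eighth = 0.5 beats
  quarter = 1 beat
Sum = 2 + 1.5 + 0.5 + 1 + 3 + 0.5 + 1
= 9.5 beats


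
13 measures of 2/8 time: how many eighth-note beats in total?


Step by step:
Time signature 2/8: the bottom number 8 means the eighth note gets one count
The top number 2 means 2 eighth-note beats per measure
Total = 2 × 13 measures
= 26 eighth-note beats


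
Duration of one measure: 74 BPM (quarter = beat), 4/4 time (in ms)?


Reasoning:
Quarter-note beat duration = 60000 / 74 ms
Beats per measure (4/4) = 4
One measure = 4 × 60000 / 74 = 240000 / 74 ms
= 3243.2 ms


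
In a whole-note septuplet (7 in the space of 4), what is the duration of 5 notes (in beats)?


Septuplet: 7 notes occupy the space of 4 whole notes
Space = 4 × 4 = 16 beats
Each septuplet note = 16 / 7 = 16/7 beats
5 notes = 5 × 16/7 = 80/7
= 80/7 beats


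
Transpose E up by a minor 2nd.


Step by step:
minor 2nd: 2 letter names, 1 semitones
Letter: E + 1 → F
Pitch: E + 1 semitones, spelled as an F → F
= F


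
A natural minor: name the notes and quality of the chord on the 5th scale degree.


Let's work it out.
A natural minor scale: A B C D E F G
Diatonic triad on degree 5 stacks scale notes 5, 7, 2: E G B
E→G = 3 semitones; E→B = 7 semitones → minor triad
= E G B (minor)


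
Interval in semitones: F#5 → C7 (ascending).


Absolute semitone position = octave×12 + chromatic position
F#5: 5×12 + 6 = 66
C7: 7×12 + 0 = 84
Difference = 84 - 66 = 18
= 18 semitones


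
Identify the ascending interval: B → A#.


Let's work it out.
Letter names: B → A spans 7 letter names → a 7th
Semitones: B → A# = 11 half-steps
A 7th of 11 semitones is a major 7th
= major 7th


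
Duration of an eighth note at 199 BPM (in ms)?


Solution.
One quarter-note beat = 60000 / BPM = 60000 / 199 ms
Eighth note = 1/2 × quarter note
Duration = 1/2 × 60000 / 199 = 30000 / 199
= 150.8 ms


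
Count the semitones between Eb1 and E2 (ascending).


Absolute semitone position = octave×12 + chromatic position
Eb1: 1×12 + 3 = 15
E2: 2×12 + 4 = 28
Difference = 28 - 15 = 13
= 13 semitones


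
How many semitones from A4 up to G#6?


Reasoning:
Absolute semitone position = octave×12 + chromatic position
A4: 4×12 + 9 = 57
G#6: 6×12 + 8 = 80
Difference = 80 - 57 = 23
= 23 semitones


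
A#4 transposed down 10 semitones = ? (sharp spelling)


A#4: chromatic position 10 in octave 4 → absolute = 4×12 + 10 = 58
Transpose down 10: 58 - 10 = 48
48 = 4×12 + 0 → C in octave 4
Result = C4


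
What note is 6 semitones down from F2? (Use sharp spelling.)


F2: chromatic position 5 in octave 2 → absolute = 2×12 + 5 = 29
Transpose down 6: 29 - 6 = 23
23 = 1×12 + 11 → B in octave 1
Result = B1


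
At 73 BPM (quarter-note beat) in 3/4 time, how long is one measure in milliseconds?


Let's work it out.
Quarter-note beat duration = 60000 / 73 ms
Beats per measure (3/4) = 3
One measure = 3 × 60000 / 73 = 180000 / 73 ms
= 2465.8 ms


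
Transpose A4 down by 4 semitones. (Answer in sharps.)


Solution.
A4: chromatic position 9 in octave 4 → absolute = 4×12 + 9 = 57
Transpose down 4: 57 - 4 = 53
53 = 4×12 + 5 → F in octave 4
Result = F4


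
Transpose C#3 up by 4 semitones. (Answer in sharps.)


C#3: chromatic position 1 in octave 3 → absolute = 3×12 + 1 = 37
Transpose up 4: 37 + 4 = 41
41 = 3×12 + 5 → F in octave 3
Result = F3


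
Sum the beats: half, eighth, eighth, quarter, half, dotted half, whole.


Beat values:
  half = 2 beats
  eighth = 0.5 beats
  eighth = 0.5 beats
  quarter = 1 beat
  half = 2 beats
  dotted half = 3 beats
  whole = 4 beats
Sum = 2 + 0.5 + 0.5 + 1 + 2 + 3 + 4
= 13 beats


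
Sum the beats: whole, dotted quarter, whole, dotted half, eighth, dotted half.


Let's work it out.
Beat values:
  whole = 4 beats
  dotted quarter = 1.5 beats
  whole = 4 beats
  dotted half = 3 beats
  eighth = 0.5 beats
  dotted half = 3 beats
Sum = 4 + 1.5 + 4 + 3 + 0.5 + 3
= 16 beats


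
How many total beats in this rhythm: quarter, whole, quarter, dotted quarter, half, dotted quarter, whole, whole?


Solution.
Beat values:
  quarter = 1 beat
  whole = 4 beats
  quarter = 1 beat
  dotted quarter = 1.5 beats
  half = 2 beats
  dotted quarter = 1.5 beats
  whole = 4 beats
  whole = 4 beats
Sum = 1 + 4 + 1 + 1.5 + 2 + 1.5 + 4 + 4
= 19 beats


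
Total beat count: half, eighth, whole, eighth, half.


Let's work it out.
Beat values:
  half = 2 beats
  eighth = 0.5 beats
  whole = 4 beats
  eighth = 0.5 beats
  half = 2 beats
Sum = 2 + 0.5 + 4 + 0.5 + 2
= 9 beats


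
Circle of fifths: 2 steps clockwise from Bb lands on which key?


Solution.
Each clockwise step on the circle of fifths moves up a perfect 5th
From Bb: Bb → F → C
= C


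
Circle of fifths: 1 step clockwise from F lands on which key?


Each clockwise step on the circle of fifths moves up a perfect 5th
From F: F → C
= C


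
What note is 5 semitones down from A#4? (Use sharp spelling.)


Reasoning:
A#4: chromatic position 10 in octave 4 → absolute = 4×12 + 10 = 58
Transpose down 5: 58 - 5 = 53
53 = 4×12 + 5 → F in octave 4
Result = F4


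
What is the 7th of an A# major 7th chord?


Solution.
Major 7th chord = root + major 3rd + perfect 5th + major 7th
Seventh chords stack in thirds, so the letter names are A-C-E-G
Root: A#
Major 3rd above A#: C##
Perfect 5th above A#: E#
Major 7th above A#: G##
The 7th = G##


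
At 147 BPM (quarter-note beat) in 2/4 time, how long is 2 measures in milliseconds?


Step by step:
Quarter-note beat duration = 60000 / 147 ms
Beats per measure (2/4) = 2
One measure = 2 × 60000 / 147 = 120000 / 147 ms
2 measures = 2 × 120000 / 147 = 240000 / 147
= 1632.7 ms


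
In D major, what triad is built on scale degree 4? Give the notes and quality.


D major scale: D E F# G A B C#
Diatonic triad on degree 4 stacks scale notes 4, 6, 1: G B D
G→B = 4 semitones; G→D = 7 semitones → major triad
= G B D (major)


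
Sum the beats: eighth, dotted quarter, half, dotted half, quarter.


Beat values:
  eighth = 0.5 beats
  dotted quarter = 1.5 beats
  half = 2 beats
  dotted half = 3 beats
  quarter = 1 beat
Sum = 0.5 + 1.5 + 2 + 3 + 1
= 8 beats


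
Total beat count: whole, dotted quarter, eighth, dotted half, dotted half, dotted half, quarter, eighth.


Step by step:
Beat values:
  whole = 4 beats
  dotted quarter = 1.5 beats
  eighth = 0.5 beats
  dotted half = 3 beats
  dotted half = 3 beats
  dotted half = 3 beats
  quarter = 1 beat
  eighth = 0.5 beats
Sum = 4 + 1.5 + 0.5 + 3 + 3 + 3 + 1 + 0.5
= 16.5 beats


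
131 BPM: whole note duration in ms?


One quarter-note beat = 60000 / BPM = 60000 / 131 ms
Whole note = 4 × quarter note
Duration = 4 × 60000 / 131 = 240000 / 131
= 1832.1 ms


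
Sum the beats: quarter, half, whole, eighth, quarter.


Beat values:
  quarter = 1 beat
  half = 2 beats
  whole = 4 beats
  eighth = 0.5 beats
  quarter = 1 beat
Sum = 1 + 2 + 4 + 0.5 + 1
= 8.5 beats


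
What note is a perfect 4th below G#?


A 4th spans 4 letter names, so from G we land on D
A perfect 4th = 5 semitones below G#
Spell D at that pitch: D#
= D#


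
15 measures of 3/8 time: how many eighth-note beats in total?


Time signature 3/8: the bottom number 8 means the eighth note gets one count
The top number 3 means 3 eighth-note beats per measure
Total = 3 × 15 measures
= 45 eighth-note beats


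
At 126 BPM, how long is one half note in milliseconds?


One quarter-note beat = 60000 / BPM = 60000 / 126 ms
Half note = 2 × quarter note
Duration = 2 × 60000 / 126 = 120000 / 126
= 952.4 ms


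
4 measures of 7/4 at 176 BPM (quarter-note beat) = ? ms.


Solution.
Quarter-note beat duration = 60000 / 176 ms
Beats per measure (7/4) = 7
One measure = 7 × 60000 / 176 = 420000 / 176 ms
4 measures = 4 × 420000 / 176 = 1680000 / 176
= 9545.5 ms


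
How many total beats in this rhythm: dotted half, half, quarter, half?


Step by step:
Beat values:
  dotted half = 3 beats
  half = 2 beats
  quarter = 1 beat
  half = 2 beats
Sum = 3 + 2 + 1 + 2
= 8 beats


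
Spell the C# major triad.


Reasoning:
Major triad = root + major 3rd (4 semitones) + perfect 5th (7 semitones)
A triad on C# stacks thirds, so the chord tones use letter names C-E-G
Root: C#
Major 3rd above C#: E#
Perfect 5th above C#: G#
Chord = C# E# G#


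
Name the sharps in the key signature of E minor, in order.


Sharp minor keys follow the circle of fifths: A(0), E(1), B(2), F#(3), C#(4), G#(5), D#(6), A#(7)
E minor has 1 sharp
Order of sharps: F# C# G# D# A# E# B# → first 1: F#
= F#


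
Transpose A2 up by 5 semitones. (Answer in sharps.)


Working:
A2: chromatic position 9 in octave 2 → absolute = 2×12 + 9 = 33
Transpose up 5: 33 + 5 = 38
38 = 3×12 + 2 → D in octave 3
Result = D3


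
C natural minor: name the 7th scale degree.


Natural minor scale pattern: W-H-W-W-H-W-W (2-1-2-2-1-2-2 semitones)
Starting from C:
  C + 2 semitones → D
  D + 1 semitone → Eb
  Eb + 2 semitones → F
  F + 2 semitones → G
  G + 1 semitone → Ab
  Ab + 2 semitones → Bb
  Bb + 2 semitones → C
Scale: C D Eb F G Ab Bb
Degree 7 = Bb


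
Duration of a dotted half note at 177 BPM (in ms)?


One quarter-note beat = 60000 / BPM = 60000 / 177 ms
Dotted half note = 3 × quarter note
Duration = 3 × 60000 / 177 = 180000 / 177
= 1016.9 ms


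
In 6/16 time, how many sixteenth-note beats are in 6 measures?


Working:
Time signature 6/16: the bottom number 16 means the sixteenth note gets one count
The top number 6 means 6 sixteenth-note beats per measure
Total = 6 × 6 measures
= 36 sixteenth-note beats


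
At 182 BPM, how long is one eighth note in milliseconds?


One quarter-note beat = 60000 / BPM = 60000 / 182 ms
Eighth note = 1/2 × quarter note
Duration = 1/2 × 60000 / 182 = 30000 / 182
= 164.8 ms


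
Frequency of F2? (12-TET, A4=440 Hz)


f = 440 × 2^(n/12) where n = semitones from A4
F2: -28 semitones from A4
f = 440 × 2^(-28/12)
f = 87.31 Hz


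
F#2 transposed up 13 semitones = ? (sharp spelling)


Let's work it out.
F#2: chromatic position 6 in octave 2 → absolute = 2×12 + 6 = 30
Transpose up 13: 30 + 13 = 43
43 = 3×12 + 7 → G in octave 3
Result = G3


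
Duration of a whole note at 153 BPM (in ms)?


Reasoning:
One quarter-note beat = 60000 / BPM = 60000 / 153 ms
Whole note = 4 × quarter note
Duration = 4 × 60000 / 153 = 240000 / 153
= 1568.6 ms


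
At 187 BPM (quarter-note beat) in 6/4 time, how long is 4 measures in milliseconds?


Quarter-note beat duration = 60000 / 187 ms
Beats per measure (6/4) = 6
One measure = 6 × 60000 / 187 = 360000 / 187 ms
4 measures = 4 × 360000 / 187 = 1440000 / 187
= 7700.5 ms


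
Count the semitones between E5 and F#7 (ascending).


Working:
Absolute semitone position = octave×12 + chromatic position
E5: 5×12 + 4 = 64
F#7: 7×12 + 6 = 90
Difference = 90 - 64 = 26
= 26 semitones


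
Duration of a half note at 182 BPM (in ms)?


Solution.
One quarter-note beat = 60000 / BPM = 60000 / 182 ms
Half note = 2 × quarter note
Duration = 2 × 60000 / 182 = 120000 / 182
= 659.3 ms


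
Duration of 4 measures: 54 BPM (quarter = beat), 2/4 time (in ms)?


Let's work it out.
Quarter-note beat duration = 60000 / 54 ms
Beats per measure (2/4) = 2
One measure = 2 × 60000 / 54 = 120000 / 54 ms
4 measures = 4 × 120000 / 54 = 480000 / 54
= 8888.9 ms


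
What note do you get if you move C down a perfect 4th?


Step by step:
perfect 4th: 4 letter names, 5 semitones
Letter: C - 3 → G
Pitch: C - 5 semitones, spelled as a G → G
= G


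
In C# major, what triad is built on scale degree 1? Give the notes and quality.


Let's work it out.
C# major scale: C# D# E# F# G# A# B#
Diatonic triad on degree 1 stacks scale notes 1, 3, 5: C# E# G#
C#→E# = 4 semitones; C#→G# = 7 semitones → major triad
= C# E# G# (major)


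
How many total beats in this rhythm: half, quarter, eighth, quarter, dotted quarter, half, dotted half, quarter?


Beat values:
  half = 2 beats
  quarter = 1 beat
  eighth = 0.5 beats
  quarter = 1 beat
  dotted quarter = 1.5 beats
  half = 2 beats
  dotted half = 3 beats
  quarter = 1 beat
Sum = 2 + 1 + 0.5 + 1 + 1.5 + 2 + 3 + 1
= 12 beats


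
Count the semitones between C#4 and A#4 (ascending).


Reasoning:
Absolute semitone position = octave×12 + chromatic position
C#4: 4×12 + 1 = 49
A#4: 4×12 + 10 = 58
Difference = 58 - 49 = 9
= 9 semitones


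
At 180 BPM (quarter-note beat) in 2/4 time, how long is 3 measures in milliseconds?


Working:
Quarter-note beat duration = 60000 / 180 ms
Beats per measure (2/4) = 2
One measure = 2 × 60000 / 180 = 120000 / 180 ms
3 measures = 3 × 120000 / 180 = 360000 / 180
= 2000.0 ms


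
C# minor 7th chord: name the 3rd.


Step by step:
Minor 7th chord = root + minor 3rd + perfect 5th + minor 7th
Seventh chords stack in thirds, so the letter names are C-E-G-B
Root: C#
Minor 3rd above C#: E
Perfect 5th above C#: G#
Minor 7th above C#: B
The 3rd = E


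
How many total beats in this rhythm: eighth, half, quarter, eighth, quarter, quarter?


Beat values:
  eighth = 0.5 beats
  half = 2 beats
  quarter = 1 beat
  eighth = 0.5 beats
  quarter = 1 beat
  quarter = 1 beat
Sum = 0.5 + 2 + 1 + 0.5 + 1 + 1
= 6 beats


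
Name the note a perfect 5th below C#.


Step by step:
A 5th spans 5 letter names, so from C we land on F
A perfect 5th = 7 semitones below C#
Spell F at that pitch: F#
= F#


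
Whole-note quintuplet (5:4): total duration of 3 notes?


Solution.
Quintuplet: 5 notes occupy the space of 4 whole notes
Space = 4 × 4 = 16 beats
Each quintuplet note = 16 / 5 = 16/5 beats
3 notes = 3 × 16/5 = 48/5
= 48/5 beats


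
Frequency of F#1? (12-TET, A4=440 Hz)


f = 440 × 2^(n/12) where n = semitones from A4
F#1: -39 semitones from A4
f = 440 × 2^(-39/12)
f = 46.25 Hz


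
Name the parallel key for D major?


Parallel keys share the same tonic but differ in mode
D major → parallel is D minor
= D minor


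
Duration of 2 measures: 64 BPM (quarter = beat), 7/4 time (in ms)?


Solution.
Quarter-note beat duration = 60000 / 64 ms
Beats per measure (7/4) = 7
One measure = 7 × 60000 / 64 = 420000 / 64 ms
2 measures = 2 × 420000 / 64 = 840000 / 64
= 13125.0 ms


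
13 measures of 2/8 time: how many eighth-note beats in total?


Reasoning:
Time signature 2/8: the bottom number 8 means the eighth note gets one count
The top number 2 means 2 eighth-note beats per measure
Total = 2 × 13 measures
= 26 eighth-note beats


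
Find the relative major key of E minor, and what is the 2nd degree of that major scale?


The relative major shares the key signature and is a minor 3rd above the minor tonic
A minor 3rd above E is G
→ relative major of E minor is G major
G major scale: G A B C D E F#
= G major; 2nd degree = A


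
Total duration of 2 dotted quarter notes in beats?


Solution.
Base quarter note = 1 beat
Dot 1 adds half the previous value: +1/2
One dotted quarter = 1 + 1/2 = 3/2
2 of them = 2 × 3/2 = 3
= 3 beats


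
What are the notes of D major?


Major scale pattern: W-W-H-W-W-W-H (2-2-1-2-2-2-1 semitones)
Starting from D:
  D + 2 semitones → E
  E + 2 semitones → F#
  F# + 1 semitone → G
  G + 2 semitones → A
  A + 2 semitones → B
  B + 2 semitones → C#
  C# + 1 semitone → D
Scale = D E F# G A B C#


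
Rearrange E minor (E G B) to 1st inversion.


Working:
Root position: E G B
1st inversion: move root up an octave
Bass note: G
Notes (bottom to top) = G B E


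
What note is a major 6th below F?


Let's work it out.
A 6th spans 6 letter names, so from F we land on A
A major 6th = 9 semitones below F
Spell A at that pitch: Ab
= Ab


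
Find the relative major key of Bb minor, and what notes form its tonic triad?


The relative major shares the key signature and is a minor 3rd above the minor tonic
A minor 3rd above Bb is Db
→ relative major of Bb minor is Db major
Tonic triad of Db major = root + major 3rd + perfect 5th = Db F Ab
= Db major; triad = Db F Ab


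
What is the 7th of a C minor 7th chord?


Reasoning:
Minor 7th chord = root + minor 3rd + perfect 5th + minor 7th
Seventh chords stack in thirds, so the letter names are C-E-G-B
Root: C
Minor 3rd above C: Eb
Perfect 5th above C: G
Minor 7th above C: Bb
The 7th = Bb


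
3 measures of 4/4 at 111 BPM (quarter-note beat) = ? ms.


Solution.
Quarter-note beat duration = 60000 / 111 ms
Beats per measure (4/4) = 4
One measure = 4 × 60000 / 111 = 240000 / 111 ms
3 measures = 3 × 240000 / 111 = 720000 / 111
= 6486.5 ms


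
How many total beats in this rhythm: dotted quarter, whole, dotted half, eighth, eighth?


Let's work it out.
Beat values:
  dotted quarter = 1.5 beats
  whole = 4 beats
  dotted half = 3 beats
  eighth = 0.5 beats
  eighth = 0.5 beats
Sum = 1.5 + 4 + 3 + 0.5 + 0.5
= 9.5 beats


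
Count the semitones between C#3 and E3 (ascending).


Working:
Absolute semitone position = octave×12 + chromatic position
C#3: 3×12 + 1 = 37
E3: 3×12 + 4 = 40
Difference = 40 - 37 = 3
= 3 semitones


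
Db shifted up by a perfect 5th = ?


Reasoning:
perfect 5th: 5 letter names, 7 semitones
Letter: D + 4 → A
Pitch: Db + 7 semitones, spelled as an A → Ab
= Ab


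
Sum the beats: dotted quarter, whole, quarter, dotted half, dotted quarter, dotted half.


Reasoning:
Beat values:
  dotted quarter = 1.5 beats
  whole = 4 beats
  quarter = 1 beat
  dotted half = 3 beats
  dotted quarter = 1.5 beats
  dotted half = 3 beats
Sum = 1.5 + 4 + 1 + 3 + 1.5 + 3
= 14 beats


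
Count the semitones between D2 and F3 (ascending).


Let's work it out.
Absolute semitone position = octave×12 + chromatic position
D2: 2×12 + 2 = 26
F3: 3×12 + 5 = 41
Difference = 41 - 26 = 15
= 15 semitones


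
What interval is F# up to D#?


Solution.
Letter names: F → D spans 6 letter names → a 6th
Semitones: F# → D# = 9 half-steps
A 6th of 9 semitones is a major 6th
= major 6th


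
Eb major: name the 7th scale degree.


Step by step:
Major scale pattern: W-W-H-W-W-W-H (2-2-1-2-2-2-1 semitones)
Starting from Eb:
  Eb + 2 semitones → F
  F + 2 semitones → G
  G + 1 semitone → Ab
  Ab + 2 semitones → Bb
  Bb + 2 semitones → C
  C + 2 semitones → D
  D + 1 semitone → Eb
Scale: Eb F G Ab Bb C D
Degree 7 = D


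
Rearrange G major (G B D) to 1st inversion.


Working:
Root position: G B D
1st inversion: move root up an octave
Bass note: B
Notes (bottom to top) = B D G


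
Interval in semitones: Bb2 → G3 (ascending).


Absolute semitone position = octave×12 + chromatic position
Bb2: 2×12 + 10 = 34
G3: 3×12 + 7 = 43
Difference = 43 - 34 = 9
= 9 semitones


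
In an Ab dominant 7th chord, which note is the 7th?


Dominant 7th chord = root + major 3rd + perfect 5th + minor 7th
Seventh chords stack in thirds, so the letter names are A-C-E-G
Root: Ab
Major 3rd above Ab: C
Perfect 5th above Ab: Eb
Minor 7th above Ab: Gb
The 7th = Gb


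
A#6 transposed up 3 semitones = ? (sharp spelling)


A#6: chromatic position 10 in octave 6 → absolute = 6×12 + 10 = 82
Transpose up 3: 82 + 3 = 85
85 = 7×12 + 1 → C# in octave 7
Result = C#7


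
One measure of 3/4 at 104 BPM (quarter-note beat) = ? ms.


Working:
Quarter-note beat duration = 60000 / 104 ms
Beats per measure (3/4) = 3
One measure = 3 × 60000 / 104 = 180000 / 104 ms
= 1730.8 ms


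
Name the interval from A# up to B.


Solution.
Letter names: A → B spans 2 letter names → a 2nd
Semitones: A# → B = 1 half-step
A 2nd of 1 semitone is a minor 2nd
= minor 2nd


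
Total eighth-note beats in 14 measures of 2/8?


Let's work it out.
Time signature 2/8: the bottom number 8 means the eighth note gets one count
The top number 2 means 2 eighth-note beats per measure
Total = 2 × 14 measures
= 28 eighth-note beats


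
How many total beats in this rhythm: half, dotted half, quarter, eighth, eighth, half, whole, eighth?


Step by step:
Beat values:
  half = 2 beats
  dotted half = 3 beats
  quarter = 1 beat
  eighth = 0.5 beats
  eighth = 0.5 beats
  half = 2 beats
  whole = 4 beats
  eighth = 0.5 beats
Sum = 2 + 3 + 1 + 0.5 + 0.5 + 2 + 4 + 0.5
= 13.5 beats


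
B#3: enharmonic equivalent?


Enharmonic notes sound the same pitch but are spelled with different letter names
B# and C name the same pitch class
Octave numbers change at C, so B#3 = C4
= C4


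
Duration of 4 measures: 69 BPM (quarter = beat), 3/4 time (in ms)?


Let's work it out.
Quarter-note beat duration = 60000 / 69 ms
Beats per measure (3/4) = 3
One measure = 3 × 60000 / 69 = 180000 / 69 ms
4 measures = 4 × 180000 / 69 = 720000 / 69
= 10434.8 ms


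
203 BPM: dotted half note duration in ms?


Step by step:
One quarter-note beat = 60000 / BPM = 60000 / 203 ms
Dotted half note = 3 × quarter note
Duration = 3 × 60000 / 203 = 180000 / 203
= 886.7 ms


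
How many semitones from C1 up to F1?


Absolute semitone position = octave×12 + chromatic position
C1: 1×12 + 0 = 12
F1: 1×12 + 5 = 17
Difference = 17 - 12 = 5
= 5 semitones


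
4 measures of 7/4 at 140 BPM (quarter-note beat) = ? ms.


Quarter-note beat duration = 60000 / 140 ms
Beats per measure (7/4) = 7
One measure = 7 × 60000 / 140 = 420000 / 140 ms
4 measures = 4 × 420000 / 140 = 1680000 / 140
= 12000.0 ms


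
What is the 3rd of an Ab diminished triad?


Reasoning:
Diminished triad = root + minor 3rd (3 semitones) + diminished 5th (6 semitones)
A triad on Ab stacks thirds, so the chord tones use letter names A-C-E
Root: Ab
Minor 3rd above Ab: Cb
Diminished 5th above Ab: Ebb
The 3rd = Cb


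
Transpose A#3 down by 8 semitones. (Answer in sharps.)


A#3: chromatic position 10 in octave 3 → absolute = 3×12 + 10 = 46
Transpose down 8: 46 - 8 = 38
38 = 3×12 + 2 → D in octave 3
Result = D3


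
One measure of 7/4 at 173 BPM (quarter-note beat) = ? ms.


Quarter-note beat duration = 60000 / 173 ms
Beats per measure (7/4) = 7
One measure = 7 × 60000 / 173 = 420000 / 173 ms
= 2427.7 ms


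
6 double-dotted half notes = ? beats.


Base half note = 2 beats
Dot 1 adds half the previous value: +1
Dot 2 adds half the previous value: +1/2
One double-dotted half = 2 + 1 + 1/2 = 7/2
6 of them = 6 × 7/2 = 21
= 21 beats


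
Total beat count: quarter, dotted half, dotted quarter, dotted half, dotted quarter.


Working:
Beat values:
  quarter = 1 beat
  dotted half = 3 beats
  dotted quarter = 1.5 beats
  dotted half = 3 beats
  dotted quarter = 1.5 beats
Sum = 1 + 3 + 1.5 + 3 + 1.5
= 10 beats


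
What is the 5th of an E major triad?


Solution.
Major triad = root + major 3rd (4 semitones) + perfect 5th (7 semitones)
A triad on E stacks thirds, so the chord tones use letter names E-G-B
Root: E
Major 3rd above E: G#
Perfect 5th above E: B
The 5th = B


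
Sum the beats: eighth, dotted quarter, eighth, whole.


Working:
Beat values:
  eighth = 0.5 beats
  dotted quarter = 1.5 beats
  eighth = 0.5 beats
  whole = 4 beats
Sum = 0.5 + 1.5 + 0.5 + 4
= 6.5 beats


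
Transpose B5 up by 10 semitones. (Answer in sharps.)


B5: chromatic position 11 in octave 5 → absolute = 5×12 + 11 = 71
Transpose up 10: 71 + 10 = 81
81 = 6×12 + 9 → A in octave 6
Result = A6


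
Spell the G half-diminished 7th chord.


Let's work it out.
Half-diminished 7th chord = root + minor 3rd + diminished 5th + minor 7th
Seventh chords stack in thirds, so the letter names are G-B-D-F
Root: G
Minor 3rd above G: Bb
Diminished 5th above G: Db
Minor 7th above G: F
Chord = G Bb Db F


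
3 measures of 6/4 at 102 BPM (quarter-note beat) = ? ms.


Working:
Quarter-note beat duration = 60000 / 102 ms
Beats per measure (6/4) = 6
One measure = 6 × 60000 / 102 = 360000 / 102 ms
3 measures = 3 × 360000 / 102 = 1080000 / 102
= 10588.2 ms


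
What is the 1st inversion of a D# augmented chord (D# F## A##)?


Root position: D# F## A##
1st inversion: move root up an octave
Bass note: F##
Notes (bottom to top) = F## A## D#


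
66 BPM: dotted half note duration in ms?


Reasoning:
One quarter-note beat = 60000 / BPM = 60000 / 66 ms
Dotted half note = 3 × quarter note
Duration = 3 × 60000 / 66 = 180000 / 66
= 2727.3 ms


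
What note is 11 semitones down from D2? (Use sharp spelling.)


D2: chromatic position 2 in octave 2 → absolute = 2×12 + 2 = 26
Transpose down 11: 26 - 11 = 15
15 = 1×12 + 3 → D# in octave 1
Result = D#1


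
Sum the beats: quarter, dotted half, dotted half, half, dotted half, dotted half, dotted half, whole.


Beat values:
  quarter = 1 beat
  dotted half = 3 beats
  dotted half = 3 beats
  half = 2 beats
  dotted half = 3 beats
  dotted half = 3 beats
  dotted half = 3 beats
  whole = 4 beats
Sum = 1 + 3 + 3 + 2 + 3 + 3 + 3 + 4
= 22 beats


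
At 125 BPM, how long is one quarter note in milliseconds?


Working:
One quarter-note beat = 60000 / BPM = 60000 / 125 ms
Duration = 60000 / 125
= 480.0 ms


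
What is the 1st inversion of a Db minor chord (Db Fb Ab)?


Root position: Db Fb Ab
1st inversion: move root up an octave
Bass note: Fb
Notes (bottom to top) = Fb Ab Db


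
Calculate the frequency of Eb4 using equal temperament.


f = 440 × 2^(n/12) where n = semitones from A4
Eb4: -6 semitones from A4
f = 440 × 2^(-6/12)
f = 311.13 Hz


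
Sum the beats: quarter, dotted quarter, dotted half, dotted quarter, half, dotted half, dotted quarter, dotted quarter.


Working:
Beat values:
  quarter = 1 beat
  dotted quarter = 1.5 beats
  dotted half = 3 beats
  dotted quarter = 1.5 beats
  half = 2 beats
  dotted half = 3 beats
  dotted quarter = 1.5 beats
  dotted quarter = 1.5 beats
Sum = 1 + 1.5 + 3 + 1.5 + 2 + 3 + 1.5 + 1.5
= 15 beats


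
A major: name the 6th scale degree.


Solution.
Major scale pattern: W-W-H-W-W-W-H (2-2-1-2-2-2-1 semitones)
Starting from A:
  A + 2 semitones → B
  B + 2 semitones → C#
  C# + 1 semitone → D
  D + 2 semitones → E
  E + 2 semitones → F#
  F# + 2 semitones → G#
  G# + 1 semitone → A
Scale: A B C# D E F# G#
Degree 6 = F#


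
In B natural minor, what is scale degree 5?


Natural minor scale pattern: W-H-W-W-H-W-W (2-1-2-2-1-2-2 semitones)
Starting from B:
  B + 2 semitones → C#
  C# + 1 semitone → D
  D + 2 semitones → E
  E + 2 semitones → F#
  F# + 1 semitone → G
  G + 2 semitones → A
  A + 2 semitones → B
Scale: B C# D E F# G A
Degree 5 = F#


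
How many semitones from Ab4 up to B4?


Let's work it out.
Absolute semitone position = octave×12 + chromatic position
Ab4: 4×12 + 8 = 56
B4: 4×12 + 11 = 59
Difference = 59 - 56 = 3
= 3 semitones


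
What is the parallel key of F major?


Working:
Parallel keys share the same tonic but differ in mode
F major → parallel is F minor
= F minor


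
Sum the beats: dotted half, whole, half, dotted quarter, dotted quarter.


Working:
Beat values:
  dotted half = 3 beats
  whole = 4 beats
  half = 2 beats
  dotted quarter = 1.5 beats
  dotted quarter = 1.5 beats
Sum = 3 + 4 + 2 + 1.5 + 1.5
= 12 beats


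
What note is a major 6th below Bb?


A 6th spans 6 letter names, so from B we land on D
A major 6th = 9 semitones below Bb
Spell D at that pitch: Db
= Db


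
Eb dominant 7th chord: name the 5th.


Let's work it out.
Dominant 7th chord = root + major 3rd + perfect 5th + minor 7th
Seventh chords stack in thirds, so the letter names are E-G-B-D
Root: Eb
Major 3rd above Eb: G
Perfect 5th above Eb: Bb
Minor 7th above Eb: Db
The 5th = Bb


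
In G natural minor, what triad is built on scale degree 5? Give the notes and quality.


Step by step:
G natural minor scale: G A Bb C D Eb F
Diatonic triad on degree 5 stacks scale notes 5, 7, 2: D F A
D→F = 3 semitones; D→A = 7 semitones → minor triad
= D F A (minor)


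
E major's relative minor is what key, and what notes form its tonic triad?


Let's work it out.
The relative minor shares the major's key signature and starts on its 6th degree
6th degree = a major 6th above the tonic; a major 6th above E is C#
→ relative minor of E major is C# minor
Tonic triad of C# minor = root + minor 3rd + perfect 5th = C# E G#
= C# minor; triad = C# E G#


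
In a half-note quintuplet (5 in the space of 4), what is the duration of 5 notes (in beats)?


Solution.
Quintuplet: 5 notes occupy the space of 4 half notes
Space = 4 × 2 = 8 beats
Each quintuplet note = 8 / 5 = 8/5 beats
5 notes = 5 × 8/5 = 8
= 8 beats


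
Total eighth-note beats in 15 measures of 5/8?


Working:
Time signature 5/8: the bottom number 8 means the eighth note gets one count
The top number 5 means 5 eighth-note beats per measure
Total = 5 × 15 measures
= 75 eighth-note beats


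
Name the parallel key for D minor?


Working:
Parallel keys share the same tonic but differ in mode
D minor → parallel is D major
= D major


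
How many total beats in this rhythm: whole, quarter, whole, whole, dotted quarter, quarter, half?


Beat values:
  whole = 4 beats
  quarter = 1 beat
  whole = 4 beats
  whole = 4 beats
  dotted quarter = 1.5 beats
  quarter = 1 beat
  half = 2 beats
Sum = 4 + 1 + 4 + 4 + 1.5 + 1 + 2
= 17.5 beats


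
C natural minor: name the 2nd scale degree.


Let's work it out.
Natural minor scale pattern: W-H-W-W-H-W-W (2-1-2-2-1-2-2 semitones)
Starting from C:
  C + 2 semitones → D
  D + 1 semitone → Eb
  Eb + 2 semitones → F
  F + 2 semitones → G
  G + 1 semitone → Ab
  Ab + 2 semitones → Bb
  Bb + 2 semitones → C
Scale: C D Eb F G Ab Bb
Degree 2 = D


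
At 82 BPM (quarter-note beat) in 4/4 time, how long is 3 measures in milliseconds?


Quarter-note beat duration = 60000 / 82 ms
Beats per measure (4/4) = 4
One measure = 4 × 60000 / 82 = 240000 / 82 ms
3 measures = 3 × 240000 / 82 = 720000 / 82
= 8780.5 ms


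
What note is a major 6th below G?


Reasoning:
A 6th spans 6 letter names, so from G we land on B
A major 6th = 9 semitones below G
Spell B at that pitch: Bb
= Bb


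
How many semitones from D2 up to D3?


Step by step:
Absolute semitone position = octave×12 + chromatic position
D2: 2×12 + 2 = 26
D3: 3×12 + 2 = 38
Difference = 38 - 26 = 12
= 12 semitones


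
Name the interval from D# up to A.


Step by step:
Letter names: D → A spans 5 letter names → a 5th
Semitones: D# → A = 6 half-steps
A 5th of 6 semitones is a diminished 5th
= diminished 5th


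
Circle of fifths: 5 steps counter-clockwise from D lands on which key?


Let's work it out.
Each counter-clockwise step moves down a perfect 5th (= up a perfect 4th)
From D: D → G → C → F → Bb → Eb
= Eb


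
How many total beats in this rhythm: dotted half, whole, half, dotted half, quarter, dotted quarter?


Solution.
Beat values:
  dotted half = 3 beats
  whole = 4 beats
  half = 2 beats
  dotted half = 3 beats
  quarter = 1 beat
  dotted quarter = 1.5 beats
Sum = 3 + 4 + 2 + 3 + 1 + 1.5
= 14.5 beats
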